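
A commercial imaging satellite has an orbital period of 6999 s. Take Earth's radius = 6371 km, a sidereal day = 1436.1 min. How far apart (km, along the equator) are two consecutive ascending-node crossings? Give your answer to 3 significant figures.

3250 km

During one orbit Earth rotates (6999.0 / 86166) × 360° = 29.24°.
At the equator that is 29.24° × (2π·6371/360) km/° = 29.24 × 111.2 = 3252 km.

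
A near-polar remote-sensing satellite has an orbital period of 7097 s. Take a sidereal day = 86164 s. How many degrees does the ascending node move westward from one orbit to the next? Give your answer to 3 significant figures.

29.7°

During one orbit Earth rotates (7097.0 / 86164) × 360° = 29.65°.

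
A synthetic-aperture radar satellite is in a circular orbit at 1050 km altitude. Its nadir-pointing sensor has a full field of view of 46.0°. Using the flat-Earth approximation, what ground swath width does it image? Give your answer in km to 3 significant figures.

Half-angle = 46.0°/2 = 23°.
Swath width ≈ 2h·tan(θ/2) = 2 × 1050 × tan(23°) = 891.4 km.

891 km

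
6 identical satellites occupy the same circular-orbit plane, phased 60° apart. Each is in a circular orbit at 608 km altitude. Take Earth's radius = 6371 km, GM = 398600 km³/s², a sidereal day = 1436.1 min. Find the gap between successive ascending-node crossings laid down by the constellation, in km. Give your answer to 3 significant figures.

Semi-major axis a = 6371 + 608 = 6979 km. Period T = 2π√(a³/μ) = 2π√(6979³/398600) = 5802.3 s = 96.71 min.
Single-satellite node shift = (5802.3/86166) × 360° = 24.24°.
With 6 satellites evenly phased, successive equator crossings are 24.24/6 = 4.040° apart.
That is 4.040 × 111.2 = 449 km at the equator.

449 km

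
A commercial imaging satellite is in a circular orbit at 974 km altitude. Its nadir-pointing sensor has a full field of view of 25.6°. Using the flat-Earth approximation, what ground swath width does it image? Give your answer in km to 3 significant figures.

Half-angle = 25.6°/2 = 12.8°.
Swath width ≈ 2h·tan(θ/2) = 2 × 974 × tan(12.8°) = 442.6 km.

443 km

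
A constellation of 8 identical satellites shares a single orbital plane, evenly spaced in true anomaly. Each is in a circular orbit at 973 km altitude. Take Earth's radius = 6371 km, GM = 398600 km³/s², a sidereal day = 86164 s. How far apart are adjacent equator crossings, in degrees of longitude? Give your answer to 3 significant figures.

3.27°

Semi-major axis a = 6371 + 973 = 7344 km. Period T = 2π√(a³/μ) = 2π√(7344³/398600) = 6263.4 s = 104.39 min.
Single-satellite node shift = (6263.4/86164) × 360° = 26.17°.
With 8 satellites evenly phased, successive equator crossings are 26.17/8 = 3.271° apart.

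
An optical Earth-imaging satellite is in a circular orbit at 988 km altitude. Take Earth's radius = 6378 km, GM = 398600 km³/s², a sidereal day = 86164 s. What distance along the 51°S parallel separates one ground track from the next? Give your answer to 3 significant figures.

Semi-major axis a = 6378 + 988 = 7366 km. Period T = 2π√(a³/μ) = 2π√(7366³/398600) = 6291.6 s = 104.86 min.
Node shift per orbit = (6291.6/86164) × 360° = 26.29°.
Equatorial spacing = 26.29 × 111.3 km/° = 2926 km.
At 51° latitude, spacing = 2926 × cos(51°) = 1841 km.

1840 km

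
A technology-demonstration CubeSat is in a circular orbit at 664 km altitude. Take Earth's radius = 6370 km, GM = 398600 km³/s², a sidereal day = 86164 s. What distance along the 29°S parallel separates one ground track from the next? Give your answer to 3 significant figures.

2390 km

Semi-major axis a = 6370 + 664 = 7034 km. Period T = 2π√(a³/μ) = 2π√(7034³/398600) = 5871.0 s = 97.85 min.
Node shift per orbit = (5871.0/86164) × 360° = 24.53°.
Equatorial spacing = 24.53 × 111.2 km/° = 2727 km.
At 29° latitude, spacing = 2727 × cos(29°) = 2385 km.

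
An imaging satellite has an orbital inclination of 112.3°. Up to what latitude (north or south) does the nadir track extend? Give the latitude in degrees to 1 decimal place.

Retrograde orbit: the ground track reaches ±(180° − i) = ±(180 − 112.3) = ±67.7°.

67.7°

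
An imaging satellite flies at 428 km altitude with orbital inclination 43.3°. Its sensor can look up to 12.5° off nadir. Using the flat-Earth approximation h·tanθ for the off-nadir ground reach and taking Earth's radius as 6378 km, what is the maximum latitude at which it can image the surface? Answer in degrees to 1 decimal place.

44.2°

For a prograde orbit the ground track reaches latitude ±i = ±43.3°.
Sensor half-swath on the ground ≈ 428·tan(12.5°) = 95 km = 0.85° of latitude.
Maximum observable latitude ≈ 43.3 + 0.85 = 44.2°.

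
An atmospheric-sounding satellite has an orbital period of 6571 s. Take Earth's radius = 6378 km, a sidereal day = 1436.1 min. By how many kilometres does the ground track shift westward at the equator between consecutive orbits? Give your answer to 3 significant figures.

3060 km

During one orbit Earth rotates (6571.0 / 86166) × 360° = 27.45°.
At the equator that is 27.45° × (2π·6378/360) km/° = 27.45 × 111.3 = 3056 km.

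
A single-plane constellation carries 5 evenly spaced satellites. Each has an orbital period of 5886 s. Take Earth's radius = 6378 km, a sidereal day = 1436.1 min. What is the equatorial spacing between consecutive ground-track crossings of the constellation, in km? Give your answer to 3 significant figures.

547 km

Single-satellite node shift = (5886.0/86166) × 360° = 24.59°.
With 5 satellites evenly phased, successive equator crossings are 24.59/5 = 4.918° apart.
That is 4.918 × 111.3 = 547 km at the equator.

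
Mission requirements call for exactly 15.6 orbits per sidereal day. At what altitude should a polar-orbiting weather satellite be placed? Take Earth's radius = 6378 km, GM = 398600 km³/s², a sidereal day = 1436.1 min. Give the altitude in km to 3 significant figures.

376 km

Required period T = 86166 / 15.6 = 5523.5 s.
From T = 2π√(a³/μ): a = (μ T²/4π²)^(1/3) = (398600 × 5523.5² / 4π²)^(1/3) = 6754 km.
Altitude h = a − R = 6754 − 6378 = 376 km.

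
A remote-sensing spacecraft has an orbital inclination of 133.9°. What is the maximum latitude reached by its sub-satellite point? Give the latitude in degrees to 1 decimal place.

Retrograde orbit: the ground track reaches ±(180° − i) = ±(180 − 133.9) = ±46.1°.

46.1°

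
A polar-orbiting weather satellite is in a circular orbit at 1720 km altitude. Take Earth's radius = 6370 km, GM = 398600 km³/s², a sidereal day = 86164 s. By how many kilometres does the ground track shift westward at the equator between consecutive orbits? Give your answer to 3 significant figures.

3360 km

Semi-major axis a = 6370 + 1720 = 8090 km. Period T = 2π√(a³/μ) = 2π√(8090³/398600) = 7241.6 s = 120.69 min.
During one orbit Earth rotates (7241.6 / 86164) × 360° = 30.26°.
At the equator that is 30.26° × (2π·6370/360) km/° = 30.26 × 111.2 = 3364 km.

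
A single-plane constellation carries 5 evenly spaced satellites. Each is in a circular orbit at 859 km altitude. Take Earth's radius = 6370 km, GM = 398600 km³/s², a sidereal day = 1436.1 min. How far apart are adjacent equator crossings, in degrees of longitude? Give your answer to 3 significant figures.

Semi-major axis a = 6370 + 859 = 7229 km. Period T = 2π√(a³/μ) = 2π√(7229³/398600) = 6116.9 s = 101.95 min.
Single-satellite node shift = (6116.9/86166) × 360° = 25.56°.
With 5 satellites evenly phased, successive equator crossings are 25.56/5 = 5.111° apart.

5.11°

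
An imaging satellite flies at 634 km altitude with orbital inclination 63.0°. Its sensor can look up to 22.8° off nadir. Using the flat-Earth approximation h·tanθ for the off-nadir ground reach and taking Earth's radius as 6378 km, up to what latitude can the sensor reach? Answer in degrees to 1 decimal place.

65.4°

For a prograde orbit the ground track reaches latitude ±i = ±63.0°.
Sensor half-swath on the ground ≈ 634·tan(22.8°) = 267 km = 2.39° of latitude.
Maximum observable latitude ≈ 63.0 + 2.39 = 65.4°.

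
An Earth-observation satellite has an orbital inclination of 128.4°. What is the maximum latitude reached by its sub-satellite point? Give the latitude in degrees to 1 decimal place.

Retrograde orbit: the ground track reaches ±(180° − i) = ±(180 − 128.4) = ±51.6°.

51.6°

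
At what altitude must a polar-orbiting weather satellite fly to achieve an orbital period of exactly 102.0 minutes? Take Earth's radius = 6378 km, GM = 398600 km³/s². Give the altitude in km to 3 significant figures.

T = 102.0 min = 6120.0 s.
From T = 2π√(a³/μ): a = (μ T²/4π²)^(1/3) = (398600 × 6120.0² / 4π²)^(1/3) = 7231 km.
Altitude h = a − R = 7231 − 6378 = 853 km.

853 km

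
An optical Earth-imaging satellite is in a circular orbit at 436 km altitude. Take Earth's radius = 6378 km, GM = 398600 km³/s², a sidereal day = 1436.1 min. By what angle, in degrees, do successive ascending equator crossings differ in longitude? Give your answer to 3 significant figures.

23.4°

Semi-major axis a = 6378 + 436 = 6814 km. Period T = 2π√(a³/μ) = 2π√(6814³/398600) = 5597.8 s = 93.30 min.
During one orbit Earth rotates (5597.8 / 86166) × 360° = 23.39°.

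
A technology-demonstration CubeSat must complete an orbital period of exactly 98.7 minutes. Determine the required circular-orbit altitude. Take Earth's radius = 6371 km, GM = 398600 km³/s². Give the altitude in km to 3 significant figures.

T = 98.7 min = 5922.0 s.
From T = 2π√(a³/μ): a = (μ T²/4π²)^(1/3) = (398600 × 5922.0² / 4π²)^(1/3) = 7075 km.
Altitude h = a − R = 7075 − 6371 = 704 km.

704 km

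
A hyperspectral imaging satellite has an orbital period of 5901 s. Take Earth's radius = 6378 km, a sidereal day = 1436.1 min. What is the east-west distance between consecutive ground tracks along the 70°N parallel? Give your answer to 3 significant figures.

Node shift per orbit = (5901.0/86166) × 360° = 24.65°.
Equatorial spacing = 24.65 × 111.3 km/° = 2744 km.
At 70° latitude, spacing = 2744 × cos(70°) = 939 km.

939 km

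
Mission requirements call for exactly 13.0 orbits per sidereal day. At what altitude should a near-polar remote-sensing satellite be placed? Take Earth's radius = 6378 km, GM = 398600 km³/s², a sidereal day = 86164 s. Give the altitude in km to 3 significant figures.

1250 km

Required period T = 86164 / 13.0 = 6628.0 s.
From T = 2π√(a³/μ): a = (μ T²/4π²)^(1/3) = (398600 × 6628.0² / 4π²)^(1/3) = 7626 km.
Altitude h = a − R = 7626 − 6378 = 1248 km.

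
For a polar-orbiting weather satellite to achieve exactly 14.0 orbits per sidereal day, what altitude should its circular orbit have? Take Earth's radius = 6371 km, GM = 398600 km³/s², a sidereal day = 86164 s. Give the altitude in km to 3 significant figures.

Required period T = 86164 / 14.0 = 6154.6 s.
From T = 2π√(a³/μ): a = (μ T²/4π²)^(1/3) = (398600 × 6154.6² / 4π²)^(1/3) = 7259 km.
Altitude h = a − R = 7259 − 6371 = 888 km.

888 km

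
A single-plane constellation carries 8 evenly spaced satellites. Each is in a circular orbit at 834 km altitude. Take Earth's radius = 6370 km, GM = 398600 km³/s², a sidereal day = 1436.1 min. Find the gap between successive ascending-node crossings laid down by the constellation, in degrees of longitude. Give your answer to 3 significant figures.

Semi-major axis a = 6370 + 834 = 7204 km. Period T = 2π√(a³/μ) = 2π√(7204³/398600) = 6085.2 s = 101.42 min.
Single-satellite node shift = (6085.2/86166) × 360° = 25.42°.
With 8 satellites evenly phased, successive equator crossings are 25.42/8 = 3.178° apart.

3.18°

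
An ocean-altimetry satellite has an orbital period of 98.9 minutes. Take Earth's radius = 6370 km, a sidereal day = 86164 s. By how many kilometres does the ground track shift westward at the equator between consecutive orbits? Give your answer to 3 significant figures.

2760 km

T = 98.9 min = 5934.0 s.
During one orbit Earth rotates (5934.0 / 86164) × 360° = 24.79°.
At the equator that is 24.79° × (2π·6370/360) km/° = 24.79 × 111.2 = 2756 km.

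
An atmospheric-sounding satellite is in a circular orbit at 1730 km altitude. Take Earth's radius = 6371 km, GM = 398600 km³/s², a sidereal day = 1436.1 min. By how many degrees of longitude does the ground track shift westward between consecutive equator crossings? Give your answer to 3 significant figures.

30.3°

Semi-major axis a = 6371 + 1730 = 8101 km. Period T = 2π√(a³/μ) = 2π√(8101³/398600) = 7256.4 s = 120.94 min.
During one orbit Earth rotates (7256.4 / 86166) × 360° = 30.32°.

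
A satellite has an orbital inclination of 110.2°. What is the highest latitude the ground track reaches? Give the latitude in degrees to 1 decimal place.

Retrograde orbit: the ground track reaches ±(180° − i) = ±(180 − 110.2) = ±69.8°.

69.8°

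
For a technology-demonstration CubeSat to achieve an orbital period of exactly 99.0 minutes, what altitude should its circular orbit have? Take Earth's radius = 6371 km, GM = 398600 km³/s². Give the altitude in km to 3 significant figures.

718 km

T = 99.0 min = 5940.0 s.
From T = 2π√(a³/μ): a = (μ T²/4π²)^(1/3) = (398600 × 5940.0² / 4π²)^(1/3) = 7089 km.
Altitude h = a − R = 7089 − 6371 = 718 km.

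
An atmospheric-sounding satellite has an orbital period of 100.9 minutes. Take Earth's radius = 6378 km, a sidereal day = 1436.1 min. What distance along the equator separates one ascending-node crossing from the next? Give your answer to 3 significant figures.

T = 100.9 min = 6054.0 s.
During one orbit Earth rotates (6054.0 / 86166) × 360° = 25.29°.
At the equator that is 25.29° × (2π·6378/360) km/° = 25.29 × 111.3 = 2816 km.

2820 km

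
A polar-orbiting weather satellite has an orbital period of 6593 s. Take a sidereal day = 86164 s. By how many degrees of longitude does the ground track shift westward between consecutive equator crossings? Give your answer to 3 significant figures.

During one orbit Earth rotates (6593.0 / 86164) × 360° = 27.55°.

27.5°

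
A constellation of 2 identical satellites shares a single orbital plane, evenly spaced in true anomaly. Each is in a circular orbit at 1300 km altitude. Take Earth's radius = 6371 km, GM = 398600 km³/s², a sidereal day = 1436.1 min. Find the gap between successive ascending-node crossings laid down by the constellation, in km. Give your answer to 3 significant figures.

Semi-major axis a = 6371 + 1300 = 7671 km. Period T = 2π√(a³/μ) = 2π√(7671³/398600) = 6686.4 s = 111.44 min.
Single-satellite node shift = (6686.4/86166) × 360° = 27.94°.
With 2 satellites evenly phased, successive equator crossings are 27.94/2 = 13.968° apart.
That is 13.968 × 111.2 = 1553 km at the equator.

1550 km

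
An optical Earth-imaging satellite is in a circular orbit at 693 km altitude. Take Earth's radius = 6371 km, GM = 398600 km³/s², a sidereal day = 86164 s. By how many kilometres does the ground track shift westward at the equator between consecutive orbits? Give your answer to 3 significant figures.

Semi-major axis a = 6371 + 693 = 7064 km. Period T = 2π√(a³/μ) = 2π√(7064³/398600) = 5908.6 s = 98.48 min.
During one orbit Earth rotates (5908.6 / 86164) × 360° = 24.69°.
At the equator that is 24.69° × (2π·6371/360) km/° = 24.69 × 111.2 = 2745 km.

2750 km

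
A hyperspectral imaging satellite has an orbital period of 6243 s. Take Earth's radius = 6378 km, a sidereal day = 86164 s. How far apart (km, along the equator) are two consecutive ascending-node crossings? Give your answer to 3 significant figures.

2900 km

During one orbit Earth rotates (6243.0 / 86164) × 360° = 26.08°.
At the equator that is 26.08° × (2π·6378/360) km/° = 26.08 × 111.3 = 2904 km.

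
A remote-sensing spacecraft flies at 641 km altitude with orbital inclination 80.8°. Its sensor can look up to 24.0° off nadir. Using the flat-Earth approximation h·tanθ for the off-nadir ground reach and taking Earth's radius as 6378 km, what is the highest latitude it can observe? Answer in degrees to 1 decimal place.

83.4°

For a prograde orbit the ground track reaches latitude ±i = ±80.8°.
Sensor half-swath on the ground ≈ 641·tan(24.0°) = 285 km = 2.56° of latitude.
Maximum observable latitude ≈ 80.8 + 2.56 = 83.4°.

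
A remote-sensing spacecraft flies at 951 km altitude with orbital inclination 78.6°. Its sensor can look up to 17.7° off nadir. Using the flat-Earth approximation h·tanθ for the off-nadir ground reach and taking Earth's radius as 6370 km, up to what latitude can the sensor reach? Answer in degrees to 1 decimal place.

For a prograde orbit the ground track reaches latitude ±i = ±78.6°.
Sensor half-swath on the ground ≈ 951·tan(17.7°) = 304 km = 2.73° of latitude.
Maximum observable latitude ≈ 78.6 + 2.73 = 81.3°.

81.3°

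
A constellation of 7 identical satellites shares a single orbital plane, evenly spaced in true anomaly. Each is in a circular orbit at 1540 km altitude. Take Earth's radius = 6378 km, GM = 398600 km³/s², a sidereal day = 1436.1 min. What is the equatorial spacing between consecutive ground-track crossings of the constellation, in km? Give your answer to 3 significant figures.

466 km

Semi-major axis a = 6378 + 1540 = 7918 km. Period T = 2π√(a³/μ) = 2π√(7918³/398600) = 7011.9 s = 116.86 min.
Single-satellite node shift = (7011.9/86166) × 360° = 29.30°.
With 7 satellites evenly phased, successive equator crossings are 29.30/7 = 4.185° apart.
That is 4.185 × 111.3 = 466 km at the equator.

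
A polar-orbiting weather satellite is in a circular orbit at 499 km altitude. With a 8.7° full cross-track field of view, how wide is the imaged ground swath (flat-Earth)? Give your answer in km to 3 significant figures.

75.9 km

Half-angle = 8.7°/2 = 4.35°.
Swath width ≈ 2h·tan(θ/2) = 2 × 499 × tan(4.35°) = 75.9 km.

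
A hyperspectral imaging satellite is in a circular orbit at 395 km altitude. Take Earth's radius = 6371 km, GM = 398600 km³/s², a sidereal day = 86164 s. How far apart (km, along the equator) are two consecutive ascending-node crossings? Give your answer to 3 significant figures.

Semi-major axis a = 6371 + 395 = 6766 km. Period T = 2π√(a³/μ) = 2π√(6766³/398600) = 5538.7 s = 92.31 min.
During one orbit Earth rotates (5538.7 / 86164) × 360° = 23.14°.
At the equator that is 23.14° × (2π·6371/360) km/° = 23.14 × 111.2 = 2573 km.

2570 km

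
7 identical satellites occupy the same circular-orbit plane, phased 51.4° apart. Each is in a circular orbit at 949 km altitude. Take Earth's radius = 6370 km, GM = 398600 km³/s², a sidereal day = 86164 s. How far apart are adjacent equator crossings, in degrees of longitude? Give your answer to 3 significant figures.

Semi-major axis a = 6370 + 949 = 7319 km. Period T = 2π√(a³/μ) = 2π√(7319³/398600) = 6231.4 s = 103.86 min.
Single-satellite node shift = (6231.4/86164) × 360° = 26.04°.
With 7 satellites evenly phased, successive equator crossings are 26.04/7 = 3.719° apart.

3.72°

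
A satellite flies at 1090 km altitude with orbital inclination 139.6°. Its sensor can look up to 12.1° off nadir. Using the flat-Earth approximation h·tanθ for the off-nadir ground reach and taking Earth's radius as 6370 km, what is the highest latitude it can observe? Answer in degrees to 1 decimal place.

Retrograde orbit: the ground track reaches ±(180° − i) = ±(180 − 139.6) = ±40.4°.
Sensor half-swath on the ground ≈ 1090·tan(12.1°) = 234 km = 2.10° of latitude.
Maximum observable latitude ≈ 40.4 + 2.10 = 42.5°.

42.5°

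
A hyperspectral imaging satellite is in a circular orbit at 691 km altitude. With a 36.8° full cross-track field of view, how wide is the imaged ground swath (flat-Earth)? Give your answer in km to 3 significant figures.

460 km

Half-angle = 36.8°/2 = 18.4°.
Swath width ≈ 2h·tan(θ/2) = 2 × 691 × tan(18.4°) = 459.7 km.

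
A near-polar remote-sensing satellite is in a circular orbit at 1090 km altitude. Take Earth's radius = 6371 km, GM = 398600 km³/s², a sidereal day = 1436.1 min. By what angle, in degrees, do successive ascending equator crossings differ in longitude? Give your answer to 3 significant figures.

26.8°

Semi-major axis a = 6371 + 1090 = 7461 km. Period T = 2π√(a³/μ) = 2π√(7461³/398600) = 6413.7 s = 106.89 min.
During one orbit Earth rotates (6413.7 / 86166) × 360° = 26.80°.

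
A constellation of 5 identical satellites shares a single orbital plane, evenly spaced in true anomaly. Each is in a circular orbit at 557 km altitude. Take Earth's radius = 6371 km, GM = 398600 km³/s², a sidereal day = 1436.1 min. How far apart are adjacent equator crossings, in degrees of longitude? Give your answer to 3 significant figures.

4.80°

Semi-major axis a = 6371 + 557 = 6928 km. Period T = 2π√(a³/μ) = 2π√(6928³/398600) = 5738.8 s = 95.65 min.
Single-satellite node shift = (5738.8/86166) × 360° = 23.98°.
With 5 satellites evenly phased, successive equator crossings are 23.98/5 = 4.795° apart.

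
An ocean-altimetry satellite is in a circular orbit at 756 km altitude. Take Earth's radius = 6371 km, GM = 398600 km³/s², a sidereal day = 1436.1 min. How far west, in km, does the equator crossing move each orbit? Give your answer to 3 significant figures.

Semi-major axis a = 6371 + 756 = 7127 km. Period T = 2π√(a³/μ) = 2π√(7127³/398600) = 5987.9 s = 99.80 min.
During one orbit Earth rotates (5987.9 / 86166) × 360° = 25.02°.
At the equator that is 25.02° × (2π·6371/360) km/° = 25.02 × 111.2 = 2782 km.

2780 km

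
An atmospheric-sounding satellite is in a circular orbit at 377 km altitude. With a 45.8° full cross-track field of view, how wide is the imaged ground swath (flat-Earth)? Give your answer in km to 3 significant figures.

319 km

Half-angle = 45.8°/2 = 22.9°.
Swath width ≈ 2h·tan(θ/2) = 2 × 377 × tan(22.9°) = 318.5 km.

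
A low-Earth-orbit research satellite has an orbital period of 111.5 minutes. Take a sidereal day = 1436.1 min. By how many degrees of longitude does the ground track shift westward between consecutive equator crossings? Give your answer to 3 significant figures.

T = 111.5 min = 6690.0 s.
During one orbit Earth rotates (6690.0 / 86166) × 360° = 27.95°.

28.0°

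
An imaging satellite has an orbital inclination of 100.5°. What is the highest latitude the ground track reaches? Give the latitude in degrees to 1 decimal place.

79.5°

Retrograde orbit: the ground track reaches ±(180° − i) = ±(180 − 100.5) = ±79.5°.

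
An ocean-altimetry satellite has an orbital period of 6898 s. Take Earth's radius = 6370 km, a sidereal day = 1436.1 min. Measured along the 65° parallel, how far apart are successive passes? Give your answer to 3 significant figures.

Node shift per orbit = (6898.0/86166) × 360° = 28.82°.
Equatorial spacing = 28.82 × 111.2 km/° = 3204 km.
At 65° latitude, spacing = 3204 × cos(65°) = 1354 km.

1350 km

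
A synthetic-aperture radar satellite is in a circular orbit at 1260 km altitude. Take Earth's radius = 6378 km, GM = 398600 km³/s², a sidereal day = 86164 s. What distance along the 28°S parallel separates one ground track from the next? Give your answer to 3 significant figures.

Semi-major axis a = 6378 + 1260 = 7638 km. Period T = 2π√(a³/μ) = 2π√(7638³/398600) = 6643.3 s = 110.72 min.
Node shift per orbit = (6643.3/86164) × 360° = 27.76°.
Equatorial spacing = 27.76 × 111.3 km/° = 3090 km.
At 28° latitude, spacing = 3090 × cos(28°) = 2728 km.

2730 km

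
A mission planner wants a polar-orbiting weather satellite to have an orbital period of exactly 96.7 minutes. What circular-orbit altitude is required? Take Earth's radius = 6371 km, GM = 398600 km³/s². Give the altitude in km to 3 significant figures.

T = 96.7 min = 5802.0 s.
From T = 2π√(a³/μ): a = (μ T²/4π²)^(1/3) = (398600 × 5802.0² / 4π²)^(1/3) = 6979 km.
Altitude h = a − R = 6979 − 6371 = 608 km.

608 km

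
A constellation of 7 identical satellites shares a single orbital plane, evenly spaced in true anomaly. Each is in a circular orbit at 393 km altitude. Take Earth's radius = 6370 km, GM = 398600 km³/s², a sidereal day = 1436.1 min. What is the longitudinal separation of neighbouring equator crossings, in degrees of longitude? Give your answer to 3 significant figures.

3.30°

Semi-major axis a = 6370 + 393 = 6763 km. Period T = 2π√(a³/μ) = 2π√(6763³/398600) = 5535.0 s = 92.25 min.
Single-satellite node shift = (5535.0/86166) × 360° = 23.13°.
With 7 satellites evenly phased, successive equator crossings are 23.13/7 = 3.304° apart.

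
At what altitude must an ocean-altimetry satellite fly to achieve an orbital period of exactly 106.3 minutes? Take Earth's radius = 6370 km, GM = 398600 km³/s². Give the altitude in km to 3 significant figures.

T = 106.3 min = 6378.0 s.
From T = 2π√(a³/μ): a = (μ T²/4π²)^(1/3) = (398600 × 6378.0² / 4π²)^(1/3) = 7433 km.
Altitude h = a − R = 7433 − 6370 = 1063 km.

1060 km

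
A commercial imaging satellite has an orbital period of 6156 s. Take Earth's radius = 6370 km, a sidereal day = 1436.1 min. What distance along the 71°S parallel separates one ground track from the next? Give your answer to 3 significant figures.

Node shift per orbit = (6156.0/86166) × 360° = 25.72°.
Equatorial spacing = 25.72 × 111.2 km/° = 2859 km.
At 71° latitude, spacing = 2859 × cos(71°) = 931 km.

931 km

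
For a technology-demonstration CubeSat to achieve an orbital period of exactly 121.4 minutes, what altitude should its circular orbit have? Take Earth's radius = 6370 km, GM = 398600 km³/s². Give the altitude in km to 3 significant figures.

T = 121.4 min = 7284.0 s.
From T = 2π√(a³/μ): a = (μ T²/4π²)^(1/3) = (398600 × 7284.0² / 4π²)^(1/3) = 8122 km.
Altitude h = a − R = 8122 − 6370 = 1752 km.

1750 km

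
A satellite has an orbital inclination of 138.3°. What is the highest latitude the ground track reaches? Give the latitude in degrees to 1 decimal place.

41.7°

Retrograde orbit: the ground track reaches ±(180° − i) = ±(180 − 138.3) = ±41.7°.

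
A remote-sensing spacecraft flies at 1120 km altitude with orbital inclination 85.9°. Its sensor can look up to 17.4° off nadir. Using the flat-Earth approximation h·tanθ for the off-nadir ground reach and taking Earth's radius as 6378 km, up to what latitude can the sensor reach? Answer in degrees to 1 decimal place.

For a prograde orbit the ground track reaches latitude ±i = ±85.9°.
Sensor half-swath on the ground ≈ 1120·tan(17.4°) = 351 km = 3.15° of latitude.
Maximum observable latitude ≈ 85.9 + 3.15 = 89.1°.

89.1°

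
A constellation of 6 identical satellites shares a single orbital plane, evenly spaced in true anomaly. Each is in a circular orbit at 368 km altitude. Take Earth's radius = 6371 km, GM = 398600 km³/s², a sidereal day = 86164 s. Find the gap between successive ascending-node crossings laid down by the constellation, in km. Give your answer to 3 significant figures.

Semi-major axis a = 6371 + 368 = 6739 km. Period T = 2π√(a³/μ) = 2π√(6739³/398600) = 5505.6 s = 91.76 min.
Single-satellite node shift = (5505.6/86164) × 360° = 23.00°.
With 6 satellites evenly phased, successive equator crossings are 23.00/6 = 3.834° apart.
That is 3.834 × 111.2 = 426 km at the equator.

426 km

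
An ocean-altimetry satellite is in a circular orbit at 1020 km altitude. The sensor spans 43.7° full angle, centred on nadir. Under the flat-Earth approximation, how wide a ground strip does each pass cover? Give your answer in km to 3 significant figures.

818 km

Half-angle = 43.7°/2 = 21.85°.
Swath width ≈ 2h·tan(θ/2) = 2 × 1020 × tan(21.85°) = 818.0 km.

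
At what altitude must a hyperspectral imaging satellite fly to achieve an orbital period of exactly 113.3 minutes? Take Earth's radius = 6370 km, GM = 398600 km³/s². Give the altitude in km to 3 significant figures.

T = 113.3 min = 6798.0 s.
From T = 2π√(a³/μ): a = (μ T²/4π²)^(1/3) = (398600 × 6798.0² / 4π²)^(1/3) = 7756 km.
Altitude h = a − R = 7756 − 6370 = 1386 km.

1390 km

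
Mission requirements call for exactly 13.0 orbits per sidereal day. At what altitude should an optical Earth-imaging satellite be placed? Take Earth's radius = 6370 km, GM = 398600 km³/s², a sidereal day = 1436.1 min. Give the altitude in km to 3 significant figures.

Required period T = 86166 / 13.0 = 6628.2 s.
From T = 2π√(a³/μ): a = (μ T²/4π²)^(1/3) = (398600 × 6628.2² / 4π²)^(1/3) = 7626 km.
Altitude h = a − R = 7626 − 6370 = 1256 km.

1260 km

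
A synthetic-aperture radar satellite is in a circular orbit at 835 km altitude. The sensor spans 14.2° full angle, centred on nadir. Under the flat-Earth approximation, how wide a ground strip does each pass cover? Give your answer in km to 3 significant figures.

Half-angle = 14.2°/2 = 7.1°.
Swath width ≈ 2h·tan(θ/2) = 2 × 835 × tan(7.1°) = 208.0 km.

208 km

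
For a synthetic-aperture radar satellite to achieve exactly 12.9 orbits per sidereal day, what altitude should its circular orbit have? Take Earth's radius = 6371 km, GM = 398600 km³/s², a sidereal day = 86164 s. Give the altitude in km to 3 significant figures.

Required period T = 86164 / 12.9 = 6679.4 s.
From T = 2π√(a³/μ): a = (μ T²/4π²)^(1/3) = (398600 × 6679.4² / 4π²)^(1/3) = 7666 km.
Altitude h = a − R = 7666 − 6371 = 1295 km.

1290 km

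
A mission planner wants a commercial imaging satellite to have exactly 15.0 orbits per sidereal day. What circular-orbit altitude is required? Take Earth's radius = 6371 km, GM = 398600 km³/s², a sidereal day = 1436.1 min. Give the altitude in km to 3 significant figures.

Required period T = 86166 / 15.0 = 5744.4 s.
From T = 2π√(a³/μ): a = (μ T²/4π²)^(1/3) = (398600 × 5744.4² / 4π²)^(1/3) = 6932 km.
Altitude h = a − R = 6932 − 6371 = 561 km.

561 km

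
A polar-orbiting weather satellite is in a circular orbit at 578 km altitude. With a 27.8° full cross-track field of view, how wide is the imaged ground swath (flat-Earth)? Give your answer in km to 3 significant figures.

286 km

Half-angle = 27.8°/2 = 13.9°.
Swath width ≈ 2h·tan(θ/2) = 2 × 578 × tan(13.9°) = 286.1 km.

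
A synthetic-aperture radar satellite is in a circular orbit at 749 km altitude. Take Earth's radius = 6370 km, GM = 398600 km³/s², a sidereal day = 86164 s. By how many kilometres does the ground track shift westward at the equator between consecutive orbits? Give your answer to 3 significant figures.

2780 km

Semi-major axis a = 6370 + 749 = 7119 km. Period T = 2π√(a³/μ) = 2π√(7119³/398600) = 5977.8 s = 99.63 min.
During one orbit Earth rotates (5977.8 / 86164) × 360° = 24.98°.
At the equator that is 24.98° × (2π·6370/360) km/° = 24.98 × 111.2 = 2777 km.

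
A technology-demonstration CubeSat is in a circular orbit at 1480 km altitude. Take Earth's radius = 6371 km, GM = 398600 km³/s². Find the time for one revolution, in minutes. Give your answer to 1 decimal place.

115.4 min

Semi-major axis a = 6371 + 1480 = 7851 km. Period T = 2π√(a³/μ) = 2π√(7851³/398600) = 6923.1 s = 115.38 min.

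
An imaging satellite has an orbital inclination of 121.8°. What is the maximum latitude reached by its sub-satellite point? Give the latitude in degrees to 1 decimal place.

58.2°

Retrograde orbit: the ground track reaches ±(180° − i) = ±(180 − 121.8) = ±58.2°.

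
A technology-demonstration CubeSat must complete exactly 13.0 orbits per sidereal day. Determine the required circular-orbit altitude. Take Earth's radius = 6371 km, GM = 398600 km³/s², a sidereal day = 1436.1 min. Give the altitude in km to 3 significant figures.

1260 km

Required period T = 86166 / 13.0 = 6628.2 s.
From T = 2π√(a³/μ): a = (μ T²/4π²)^(1/3) = (398600 × 6628.2² / 4π²)^(1/3) = 7626 km.
Altitude h = a − R = 7626 − 6371 = 1255 km.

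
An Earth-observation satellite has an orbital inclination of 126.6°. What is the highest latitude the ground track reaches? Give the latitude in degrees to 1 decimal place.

Retrograde orbit: the ground track reaches ±(180° − i) = ±(180 − 126.6) = ±53.4°.

53.4°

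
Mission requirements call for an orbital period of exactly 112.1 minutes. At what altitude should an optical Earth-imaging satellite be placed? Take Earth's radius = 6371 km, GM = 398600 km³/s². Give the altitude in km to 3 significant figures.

1330 km

T = 112.1 min = 6726.0 s.
From T = 2π√(a³/μ): a = (μ T²/4π²)^(1/3) = (398600 × 6726.0² / 4π²)^(1/3) = 7701 km.
Altitude h = a − R = 7701 − 6371 = 1330 km.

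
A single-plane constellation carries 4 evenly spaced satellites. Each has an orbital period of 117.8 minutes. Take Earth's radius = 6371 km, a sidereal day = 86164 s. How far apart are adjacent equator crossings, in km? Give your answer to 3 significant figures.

821 km

T = 117.8 min = 7068.0 s.
Single-satellite node shift = (7068.0/86164) × 360° = 29.53°.
With 4 satellites evenly phased, successive equator crossings are 29.53/4 = 7.383° apart.
That is 7.383 × 111.2 = 821 km at the equator.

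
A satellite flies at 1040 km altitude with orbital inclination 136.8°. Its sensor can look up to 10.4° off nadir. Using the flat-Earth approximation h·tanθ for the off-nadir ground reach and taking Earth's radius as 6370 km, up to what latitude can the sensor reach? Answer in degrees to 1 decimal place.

Retrograde orbit: the ground track reaches ±(180° − i) = ±(180 − 136.8) = ±43.2°.
Sensor half-swath on the ground ≈ 1040·tan(10.4°) = 191 km = 1.72° of latitude.
Maximum observable latitude ≈ 43.2 + 1.72 = 44.9°.

44.9°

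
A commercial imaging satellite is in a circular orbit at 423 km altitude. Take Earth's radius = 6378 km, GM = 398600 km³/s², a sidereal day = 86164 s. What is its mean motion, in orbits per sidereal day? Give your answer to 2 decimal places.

15.44

Semi-major axis a = 6378 + 423 = 6801 km. Period T = 2π√(a³/μ) = 2π√(6801³/398600) = 5581.8 s = 93.03 min.
Orbits per sidereal day = 86164 / 5581.8 = 15.437.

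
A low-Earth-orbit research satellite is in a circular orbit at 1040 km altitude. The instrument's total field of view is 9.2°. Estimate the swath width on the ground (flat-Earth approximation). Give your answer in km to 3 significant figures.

Half-angle = 9.2°/2 = 4.6°.
Swath width ≈ 2h·tan(θ/2) = 2 × 1040 × tan(4.6°) = 167.4 km.

167 km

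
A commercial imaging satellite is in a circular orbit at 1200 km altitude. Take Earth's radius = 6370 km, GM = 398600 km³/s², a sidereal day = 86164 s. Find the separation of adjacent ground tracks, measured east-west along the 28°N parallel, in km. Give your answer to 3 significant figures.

2690 km

Semi-major axis a = 6370 + 1200 = 7570 km. Period T = 2π√(a³/μ) = 2π√(7570³/398600) = 6554.7 s = 109.25 min.
Node shift per orbit = (6554.7/86164) × 360° = 27.39°.
Equatorial spacing = 27.39 × 111.2 km/° = 3045 km.
At 28° latitude, spacing = 3045 × cos(28°) = 2688 km.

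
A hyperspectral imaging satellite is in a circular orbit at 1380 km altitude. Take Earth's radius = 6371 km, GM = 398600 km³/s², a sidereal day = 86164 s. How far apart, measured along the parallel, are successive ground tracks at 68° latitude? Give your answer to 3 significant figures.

Semi-major axis a = 6371 + 1380 = 7751 km. Period T = 2π√(a³/μ) = 2π√(7751³/398600) = 6791.2 s = 113.19 min.
Node shift per orbit = (6791.2/86164) × 360° = 28.37°.
Equatorial spacing = 28.37 × 111.2 km/° = 3155 km.
At 68° latitude, spacing = 3155 × cos(68°) = 1182 km.

1180 km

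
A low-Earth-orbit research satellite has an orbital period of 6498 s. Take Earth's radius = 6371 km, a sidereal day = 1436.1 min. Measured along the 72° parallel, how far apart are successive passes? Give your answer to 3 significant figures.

Node shift per orbit = (6498.0/86166) × 360° = 27.15°.
Equatorial spacing = 27.15 × 111.2 km/° = 3019 km.
At 72° latitude, spacing = 3019 × cos(72°) = 933 km.

933 km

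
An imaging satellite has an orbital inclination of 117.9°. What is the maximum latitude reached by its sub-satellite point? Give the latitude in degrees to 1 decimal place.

62.1°

Retrograde orbit: the ground track reaches ±(180° − i) = ±(180 − 117.9) = ±62.1°.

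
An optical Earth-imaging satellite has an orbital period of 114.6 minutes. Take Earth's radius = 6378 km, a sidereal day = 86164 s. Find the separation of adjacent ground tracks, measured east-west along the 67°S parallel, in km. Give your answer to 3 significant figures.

T = 114.6 min = 6876.0 s.
Node shift per orbit = (6876.0/86164) × 360° = 28.73°.
Equatorial spacing = 28.73 × 111.3 km/° = 3198 km.
At 67° latitude, spacing = 3198 × cos(67°) = 1250 km.

1250 km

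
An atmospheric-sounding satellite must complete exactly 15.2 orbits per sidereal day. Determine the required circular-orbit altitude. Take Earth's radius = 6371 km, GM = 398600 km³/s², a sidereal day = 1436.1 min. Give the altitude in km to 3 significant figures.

Required period T = 86166 / 15.2 = 5668.8 s.
From T = 2π√(a³/μ): a = (μ T²/4π²)^(1/3) = (398600 × 5668.8² / 4π²)^(1/3) = 6872 km.
Altitude h = a − R = 6872 − 6371 = 501 km.

501 km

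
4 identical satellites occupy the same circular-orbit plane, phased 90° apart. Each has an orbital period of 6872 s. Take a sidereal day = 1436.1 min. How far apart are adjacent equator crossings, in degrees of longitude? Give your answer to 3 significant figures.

Single-satellite node shift = (6872.0/86166) × 360° = 28.71°.
With 4 satellites evenly phased, successive equator crossings are 28.71/4 = 7.178° apart.

7.18°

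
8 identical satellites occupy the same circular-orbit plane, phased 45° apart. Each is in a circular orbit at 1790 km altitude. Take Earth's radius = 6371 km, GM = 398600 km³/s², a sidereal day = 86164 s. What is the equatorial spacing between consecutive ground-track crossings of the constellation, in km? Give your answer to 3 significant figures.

Semi-major axis a = 6371 + 1790 = 8161 km. Period T = 2π√(a³/μ) = 2π√(8161³/398600) = 7337.1 s = 122.29 min.
Single-satellite node shift = (7337.1/86164) × 360° = 30.66°.
With 8 satellites evenly phased, successive equator crossings are 30.66/8 = 3.832° apart.
That is 3.832 × 111.2 = 426 km at the equator.

426 km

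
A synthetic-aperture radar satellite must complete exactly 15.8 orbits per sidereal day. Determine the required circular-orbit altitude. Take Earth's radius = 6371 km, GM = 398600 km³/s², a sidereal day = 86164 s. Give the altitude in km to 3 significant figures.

325 km

Required period T = 86164 / 15.8 = 5453.4 s.
From T = 2π√(a³/μ): a = (μ T²/4π²)^(1/3) = (398600 × 5453.4² / 4π²)^(1/3) = 6696 km.
Altitude h = a − R = 6696 − 6371 = 325 km.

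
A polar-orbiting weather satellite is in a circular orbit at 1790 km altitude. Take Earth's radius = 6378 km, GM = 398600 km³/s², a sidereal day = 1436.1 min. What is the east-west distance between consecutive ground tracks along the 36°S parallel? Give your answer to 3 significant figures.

Semi-major axis a = 6378 + 1790 = 8168 km. Period T = 2π√(a³/μ) = 2π√(8168³/398600) = 7346.6 s = 122.44 min.
Node shift per orbit = (7346.6/86166) × 360° = 30.69°.
Equatorial spacing = 30.69 × 111.3 km/° = 3417 km.
At 36° latitude, spacing = 3417 × cos(36°) = 2764 km.

2760 km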